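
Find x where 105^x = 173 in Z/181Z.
159

Baby-step giant-step with step n = ⌈√181⌉ = 14.
Baby steps 105^j mod 181 (j:value) for j=0..13: 0:1, 1:105, 2:165, 3:130, 4:75, 5:92, 6:67, 7:157, 8:14, 9:22, 10:138, 11:10, 12:145, 13:21.
Giant-step multiplier: 105^(-14) ≡ 105^(180-14) = 105^166 ≡ 11 (mod 181).
Giant steps γ_i = 173·11^i mod 181: γ_0=173, γ_1=93, γ_2=118, γ_3=31, γ_4=160, γ_5=131, γ_6=174, γ_7=104, γ_8=58, γ_9=95, γ_10=140, γ_11=92 (in table at j=5).
x = i·n + j = 11·14 + 5 = 159.
Check: 105^159 ≡ 173 (mod 181).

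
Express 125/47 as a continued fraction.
[2; 1, 1, 1, 15]

Euclidean algorithm steps:
125 = 2 × 47 + 31
47 = 1 × 31 + 16
31 = 1 × 16 + 15
16 = 1 × 15 + 1
15 = 15 × 1 + 0
Continued fraction: [2; 1, 1, 1, 15]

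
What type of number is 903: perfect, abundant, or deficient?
deficient

Proper divisors of 903: sum = 1 + 3 + 7 + 21 + 43 + 129 + 301 = 505
Since 505 < 903, 903 is deficient.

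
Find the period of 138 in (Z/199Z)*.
22

199 is prime, so ord(138) divides φ(199) = 198.
Divisors of 198: 1, 2, 3, 6, 9, 11, 18, 22, 33, 66, 99, 198.
Repeated squaring: 138^1 ≡ 138, 138^2 ≡ 139, 138^4 ≡ 18, 138^8 ≡ 125, 138^16 ≡ 103, 138^32 ≡ 62, 138^64 ≡ 63, 138^128 ≡ 188 (mod 199).
Test 138^d mod 199 for each divisor d in increasing order:
138^1 ≡ 138
138^2 ≡ 139
138^3 = 138^2·138^1 ≡ 78
138^6 = 138^4·138^2 ≡ 114
138^9 = 138^8·138^1 ≡ 136
138^11 = 138^8·138^2·138^1 ≡ 198
138^18 = 138^16·138^2 ≡ 188
138^22 = 138^16·138^4·138^2 ≡ 1  ← first divisor giving 1
The order is 22.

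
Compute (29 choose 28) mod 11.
7

Using Lucas' theorem:
Write n=29 and k=28 in base 11:
n in base 11: [2, 7]
k in base 11: [2, 6]
C(29,28) mod 11 = ∏ C(n_i, k_i) mod 11
Digit binomials (mod 11): C(2,2) = 1; C(7,6) = 7
Product: 1 × 7 = 7 ≡ 7 (mod 11)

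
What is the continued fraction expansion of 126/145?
[0; 1, 6, 1, 1, 1, 2, 2]

Euclidean algorithm steps:
126 = 0 × 145 + 126
145 = 1 × 126 + 19
126 = 6 × 19 + 12
19 = 1 × 12 + 7
12 = 1 × 7 + 5
7 = 1 × 5 + 2
5 = 2 × 2 + 1
2 = 2 × 1 + 0
Continued fraction: [0; 1, 6, 1, 1, 1, 2, 2]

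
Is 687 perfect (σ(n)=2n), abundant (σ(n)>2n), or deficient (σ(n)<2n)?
deficient

Proper divisors of 687: sum = 1 + 3 + 229 = 233
Since 233 < 687, 687 is deficient.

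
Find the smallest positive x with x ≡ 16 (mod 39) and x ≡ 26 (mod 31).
367

Using Chinese Remainder Theorem:
M = 39 × 31 = 1209
M1 = 31, M2 = 39
y1 = 31^(-1) mod 39 = 34
y2 = 39^(-1) mod 31 = 4
x = (16×31×34 + 26×39×4) mod 1209 = 367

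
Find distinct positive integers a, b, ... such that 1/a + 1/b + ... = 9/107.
1/12 + 1/1284

Greedy algorithm:
9/107: ceiling(107/9) = 12, use 1/12
1/1284: ceiling(1284/1) = 1284, use 1/1284
Result: 9/107 = 1/12 + 1/1284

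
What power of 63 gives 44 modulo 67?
47

Baby-step giant-step with step n = ⌈√67⌉ = 9.
Baby steps 63^j mod 67 (j:value) for j=0..8: 0:1, 1:63, 2:16, 3:3, 4:55, 5:48, 6:9, 7:31, 8:10.
Giant-step multiplier: 63^(-9) ≡ 63^(66-9) = 63^57 ≡ 5 (mod 67).
Giant steps γ_i = 44·5^i mod 67: γ_0=44, γ_1=19, γ_2=28, γ_3=6, γ_4=30, γ_5=16 (in table at j=2).
x = i·n + j = 5·9 + 2 = 47.
Check: 63^47 ≡ 44 (mod 67).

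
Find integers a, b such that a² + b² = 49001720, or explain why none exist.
Not possible

Factorization: 49001720 = 2^3 × 5 × 107^3
By Fermat: n is sum of two squares iff every prime p ≡ 3 (mod 4) appears to even power.
Prime(s) ≡ 3 (mod 4) with odd exponent: [(107, 3)]
Therefore 49001720 cannot be expressed as a² + b².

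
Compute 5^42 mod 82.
25

Repeated squaring. Binary of 42 = 101010.
5^1 ≡ 5 (mod 82); 5^2 ≡ 25 (mod 82); 5^4 ≡ 51 (mod 82); 5^8 ≡ 59 (mod 82); 5^16 ≡ 37 (mod 82); 5^32 ≡ 57 (mod 82)
5^42 = 5^2 × 5^8 × 5^32 ≡ 25 (mod 82)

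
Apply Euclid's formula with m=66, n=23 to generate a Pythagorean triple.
(3827, 3036, 4885)

Euclid's formula: a = m² - n², b = 2mn, c = m² + n²
m = 66, n = 23
a = 66² - 23² = 4356 - 529 = 3827
b = 2 × 66 × 23 = 3036
c = 66² + 23² = 4356 + 529 = 4885
Verification: 3827² + 3036² = 14645929 + 9217296 = 23863225 = 4885² ✓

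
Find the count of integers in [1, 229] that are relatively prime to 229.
228

229 = 229
φ(n) = n × ∏(1 - 1/p) for each prime p dividing n
φ(229) = 229 × (1 - 1/229) = 228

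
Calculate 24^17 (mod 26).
20

Repeated squaring. Binary of 17 = 10001.
24^1 ≡ 24 (mod 26); 24^2 ≡ 4 (mod 26); 24^4 ≡ 16 (mod 26); 24^8 ≡ 22 (mod 26); 24^16 ≡ 16 (mod 26)
24^17 = 24^1 × 24^16 ≡ 20 (mod 26)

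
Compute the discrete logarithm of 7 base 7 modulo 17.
1

Baby-step giant-step with step n = ⌈√17⌉ = 5.
Baby steps 7^j mod 17 (j:value) for j=0..4: 0:1, 1:7, 2:15, 3:3, 4:4.
h = 7 is already in the table at j=1, so x = 1.
Check: 7^1 ≡ 7 (mod 17).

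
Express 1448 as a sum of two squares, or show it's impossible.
2² + 38² (a=2, b=38)

Factorization: 1448 = 2^3 × 181
By Fermat: n is sum of two squares iff every prime p ≡ 3 (mod 4) appears to even power.
All primes ≡ 3 (mod 4) appear to even power.
Search a = 0, 1, 2, … for 1448 - a² a perfect square: first hit at a = 2: 1448 - 4 = 1444 = 38².
1448 = 2² + 38² = 4 + 1444 ✓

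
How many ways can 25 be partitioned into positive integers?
1958

p(n) counts ways to write n as a sum of positive integers (order ignored).
Euler's pentagonal recurrence: p(k) = p(k-1) + p(k-2) - p(k-5) - p(k-7) + p(k-12) + p(k-15) - ... (offsets j(3j∓1)/2, signs ++--, p(0)=1, p(<0)=0).
DP table for k = 0..24: p(0)=1, p(1)=1, p(2)=2, p(3)=3, p(4)=5, p(5)=7, p(6)=11, p(7)=15, p(8)=22, p(9)=30, p(10)=42, p(11)=56, p(12)=77, p(13)=101, p(14)=135, p(15)=176, p(16)=231, p(17)=297, p(18)=385, p(19)=490, p(20)=627, p(21)=792, p(22)=1002, p(23)=1255, p(24)=1575.
Final step: p(25) = p(24) + p(23) - p(20) - p(18) + p(13) + p(10) - p(3)
= 1575 + 1255 - 627 - 385 + 101 + 42 - 3
= 1958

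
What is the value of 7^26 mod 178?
21

Repeated squaring. Binary of 26 = 11010.
7^1 ≡ 7 (mod 178); 7^2 ≡ 49 (mod 178); 7^4 ≡ 87 (mod 178); 7^8 ≡ 93 (mod 178); 7^16 ≡ 105 (mod 178)
7^26 = 7^2 × 7^8 × 7^16 ≡ 21 (mod 178)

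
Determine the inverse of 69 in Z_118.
65

gcd(69, 118) = 1, so the inverse exists.
Extended Euclidean algorithm on (118, 69):
118 = 1 × 69 + 49  ⟹  49 = (1)·118 + (-1)·69
69 = 1 × 49 + 20  ⟹  20 = (-1)·118 + (2)·69
49 = 2 × 20 + 9  ⟹  9 = (3)·118 + (-5)·69
20 = 2 × 9 + 2  ⟹  2 = (-7)·118 + (12)·69
9 = 4 × 2 + 1  ⟹  1 = (31)·118 + (-53)·69
So (-53)·69 ≡ 1 (mod 118), i.e. 69^(-1) ≡ -53 ≡ 65 (mod 118).
Check: 69 × 65 = 4485 ≡ 1 (mod 118)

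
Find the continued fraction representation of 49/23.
[2; 7, 1, 2]

Euclidean algorithm steps:
49 = 2 × 23 + 3
23 = 7 × 3 + 2
3 = 1 × 2 + 1
2 = 2 × 1 + 0
Continued fraction: [2; 7, 1, 2]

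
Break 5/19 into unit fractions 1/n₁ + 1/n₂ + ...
1/4 + 1/76

Greedy algorithm:
5/19: ceiling(19/5) = 4, use 1/4
1/76: ceiling(76/1) = 76, use 1/76
Result: 5/19 = 1/4 + 1/76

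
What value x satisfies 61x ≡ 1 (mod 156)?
133

gcd(61, 156) = 1, so the inverse exists.
Extended Euclidean algorithm on (156, 61):
156 = 2 × 61 + 34  ⟹  34 = (1)·156 + (-2)·61
61 = 1 × 34 + 27  ⟹  27 = (-1)·156 + (3)·61
34 = 1 × 27 + 7  ⟹  7 = (2)·156 + (-5)·61
27 = 3 × 7 + 6  ⟹  6 = (-7)·156 + (18)·61
7 = 1 × 6 + 1  ⟹  1 = (9)·156 + (-23)·61
So (-23)·61 ≡ 1 (mod 156), i.e. 61^(-1) ≡ -23 ≡ 133 (mod 156).
Check: 61 × 133 = 8113 ≡ 1 (mod 156)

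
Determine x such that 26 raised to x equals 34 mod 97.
33

Baby-step giant-step with step n = ⌈√97⌉ = 10.
Baby steps 26^j mod 97 (j:value) for j=0..9: 0:1, 1:26, 2:94, 3:19, 4:9, 5:40, 6:70, 7:74, 8:81, 9:69.
Giant-step multiplier: 26^(-10) ≡ 26^(96-10) = 26^86 ≡ 95 (mod 97).
Giant steps γ_i = 34·95^i mod 97: γ_0=34, γ_1=29, γ_2=39, γ_3=19 (in table at j=3).
x = i·n + j = 3·10 + 3 = 33.
Check: 26^33 ≡ 34 (mod 97).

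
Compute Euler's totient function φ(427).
360

427 = 7 × 61
φ(n) = n × ∏(1 - 1/p) for each prime p dividing n
φ(427) = 427 × (1 - 1/7) × (1 - 1/61) = 360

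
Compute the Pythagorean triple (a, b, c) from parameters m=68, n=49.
(2223, 6664, 7025)

Euclid's formula: a = m² - n², b = 2mn, c = m² + n²
m = 68, n = 49
a = 68² - 49² = 4624 - 2401 = 2223
b = 2 × 68 × 49 = 6664
c = 68² + 49² = 4624 + 2401 = 7025
Verification: 2223² + 6664² = 4941729 + 44408896 = 49350625 = 7025² ✓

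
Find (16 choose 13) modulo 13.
1

Using Lucas' theorem:
Write n=16 and k=13 in base 13:
n in base 13: [1, 3]
k in base 13: [1, 0]
C(16,13) mod 13 = ∏ C(n_i, k_i) mod 13
Digit binomials (mod 13): C(1,1) = 1; C(3,0) = 1
Product: 1 × 1 = 1 ≡ 1 (mod 13)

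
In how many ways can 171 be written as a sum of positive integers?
301384802048

p(n) counts ways to write n as a sum of positive integers (order ignored).
Euler's pentagonal recurrence: p(k) = p(k-1) + p(k-2) - p(k-5) - p(k-7) + p(k-12) + p(k-15) - ... (offsets j(3j∓1)/2, signs ++--, p(0)=1, p(<0)=0).
DP table for k = 0..170: p(0)=1, p(1)=1, p(2)=2, p(3)=3, p(4)=5, p(5)=7, p(6)=11, p(7)=15, p(8)=22, p(9)=30, p(10)=42, p(11)=56, p(12)=77, p(13)=101, p(14)=135, p(15)=176, p(16)=231, p(17)=297, p(18)=385, p(19)=490, p(20)=627, p(21)=792, p(22)=1002, p(23)=1255, p(24)=1575, p(25)=1958, p(26)=2436, p(27)=3010, p(28)=3718, p(29)=4565, p(30)=5604, p(31)=6842, p(32)=8349, p(33)=10143, p(34)=12310, p(35)=14883, p(36)=17977, p(37)=21637, p(38)=26015, p(39)=31185, p(40)=37338, p(41)=44583, p(42)=53174, p(43)=63261, p(44)=75175, p(45)=89134, p(46)=105558, p(47)=124754, p(48)=147273, p(49)=173525, p(50)=204226, p(51)=239943, p(52)=281589, p(53)=329931, p(54)=386155, p(55)=451276, p(56)=526823, p(57)=614154, p(58)=715220, p(59)=831820, p(60)=966467, p(61)=1121505, p(62)=1300156, p(63)=1505499, p(64)=1741630, p(65)=2012558, p(66)=2323520, p(67)=2679689, p(68)=3087735, p(69)=3554345, p(70)=4087968, p(71)=4697205, p(72)=5392783, p(73)=6185689, p(74)=7089500, p(75)=8118264, p(76)=9289091, p(77)=10619863, p(78)=12132164, p(79)=13848650, p(80)=15796476, p(81)=18004327, p(82)=20506255, p(83)=23338469, p(84)=26543660, p(85)=30167357, p(86)=34262962, p(87)=38887673, p(88)=44108109, p(89)=49995925, p(90)=56634173, p(91)=64112359, p(92)=72533807, p(93)=82010177, p(94)=92669720, p(95)=104651419, p(96)=118114304, p(97)=133230930, p(98)=150198136, p(99)=169229875, p(100)=190569292, p(101)=214481126, p(102)=241265379, p(103)=271248950, p(104)=304801365, p(105)=342325709, p(106)=384276336, p(107)=431149389, p(108)=483502844, p(109)=541946240, p(110)=607163746, p(111)=679903203, p(112)=761002156, p(113)=851376628, p(114)=952050665, p(115)=1064144451, p(116)=1188908248, p(117)=1327710076, p(118)=1482074143, p(119)=1653668665, p(120)=1844349560, p(121)=2056148051, p(122)=2291320912, p(123)=2552338241, p(124)=2841940500, p(125)=3163127352, p(126)=3519222692, p(127)=3913864295, p(128)=4351078600, p(129)=4835271870, p(130)=5371315400, p(131)=5964539504, p(132)=6620830889, p(133)=7346629512, p(134)=8149040695, p(135)=9035836076, p(136)=10015581680, p(137)=11097645016, p(138)=12292341831, p(139)=13610949895, p(140)=15065878135, p(141)=16670689208, p(142)=18440293320, p(143)=20390982757, p(144)=22540654445, p(145)=24908858009, p(146)=27517052599, p(147)=30388671978, p(148)=33549419497, p(149)=37027355200, p(150)=40853235313, p(151)=45060624582, p(152)=49686288421, p(153)=54770336324, p(154)=60356673280, p(155)=66493182097, p(156)=73232243759, p(157)=80630964769, p(158)=88751778802, p(159)=97662728555, p(160)=107438159466, p(161)=118159068427, p(162)=129913904637, p(163)=142798995930, p(164)=156919475295, p(165)=172389800255, p(166)=189334822579, p(167)=207890420102, p(168)=228204732751, p(169)=250438925115, p(170)=274768617130.
Final step: p(171) = p(170) + p(169) - p(166) - p(164) + p(159) + p(156) - p(149) - p(145) + p(136) + p(131) - p(120) - p(114) + p(101) + p(94) - p(79) - p(71) + p(54) + p(45) - p(26) - p(16)
= 274768617130 + 250438925115 - 189334822579 - 156919475295 + 97662728555 + 73232243759 - 37027355200 - 24908858009 + 10015581680 + 5964539504 - 1844349560 - 952050665 + 214481126 + 92669720 - 13848650 - 4697205 + 386155 + 89134 - 2436 - 231
= 301384802048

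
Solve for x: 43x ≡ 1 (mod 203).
85

gcd(43, 203) = 1, so the inverse exists.
Extended Euclidean algorithm on (203, 43):
203 = 4 × 43 + 31  ⟹  31 = (1)·203 + (-4)·43
43 = 1 × 31 + 12  ⟹  12 = (-1)·203 + (5)·43
31 = 2 × 12 + 7  ⟹  7 = (3)·203 + (-14)·43
12 = 1 × 7 + 5  ⟹  5 = (-4)·203 + (19)·43
7 = 1 × 5 + 2  ⟹  2 = (7)·203 + (-33)·43
5 = 2 × 2 + 1  ⟹  1 = (-18)·203 + (85)·43
So (85)·43 ≡ 1 (mod 203), i.e. 43^(-1) ≡ 85 (mod 203).
Check: 43 × 85 = 3655 ≡ 1 (mod 203)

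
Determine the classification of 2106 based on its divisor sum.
abundant

Proper divisors of 2106: sum = 1 + 2 + 3 + 6 + 9 + 13 + 18 + 26 + ... + 234 + 351 + 702 + 1053 (19 divisors) = 2976
Since 2976 > 2106, 2106 is abundant.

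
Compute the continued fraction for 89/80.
[1; 8, 1, 8]

Euclidean algorithm steps:
89 = 1 × 80 + 9
80 = 8 × 9 + 8
9 = 1 × 8 + 1
8 = 8 × 1 + 0
Continued fraction: [1; 8, 1, 8]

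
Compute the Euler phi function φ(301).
252

301 = 7 × 43
φ(n) = n × ∏(1 - 1/p) for each prime p dividing n
φ(301) = 301 × (1 - 1/7) × (1 - 1/43) = 252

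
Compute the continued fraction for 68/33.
[2; 16, 2]

Euclidean algorithm steps:
68 = 2 × 33 + 2
33 = 16 × 2 + 1
2 = 2 × 1 + 0
Continued fraction: [2; 16, 2]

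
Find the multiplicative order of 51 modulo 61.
60

61 is prime, so ord(51) divides φ(61) = 60.
Divisors of 60: 1, 2, 3, 4, 5, 6, 10, 12, 15, 20, 30, 60.
Repeated squaring: 51^1 ≡ 51, 51^2 ≡ 39, 51^4 ≡ 57, 51^8 ≡ 16, 51^16 ≡ 12, 51^32 ≡ 22 (mod 61).
Test 51^d mod 61 for each divisor d in increasing order:
51^1 ≡ 51
51^2 ≡ 39
51^3 = 51^2·51^1 ≡ 37
51^4 ≡ 57
51^5 = 51^4·51^1 ≡ 40
51^6 = 51^4·51^2 ≡ 27
51^10 = 51^8·51^2 ≡ 14
51^12 = 51^8·51^4 ≡ 58
51^15 = 51^8·51^4·51^2·51^1 ≡ 11
51^20 = 51^16·51^4 ≡ 13
51^30 = 51^16·51^8·51^4·51^2 ≡ 60
51^60 = 51^32·51^16·51^8·51^4 ≡ 1  ← first divisor giving 1
The order is 60.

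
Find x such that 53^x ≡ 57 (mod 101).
55

Baby-step giant-step with step n = ⌈√101⌉ = 11.
Baby steps 53^j mod 101 (j:value) for j=0..10: 0:1, 1:53, 2:82, 3:3, 4:58, 5:44, 6:9, 7:73, 8:31, 9:27, 10:17.
Giant-step multiplier: 53^(-11) ≡ 53^(100-11) = 53^89 ≡ 63 (mod 101).
Giant steps γ_i = 57·63^i mod 101: γ_0=57, γ_1=56, γ_2=94, γ_3=64, γ_4=93, γ_5=1 (in table at j=0).
x = i·n + j = 5·11 + 0 = 55.
Check: 53^55 ≡ 57 (mod 101).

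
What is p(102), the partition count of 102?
241265379

p(n) counts ways to write n as a sum of positive integers (order ignored).
Euler's pentagonal recurrence: p(k) = p(k-1) + p(k-2) - p(k-5) - p(k-7) + p(k-12) + p(k-15) - ... (offsets j(3j∓1)/2, signs ++--, p(0)=1, p(<0)=0).
DP table for k = 0..101: p(0)=1, p(1)=1, p(2)=2, p(3)=3, p(4)=5, p(5)=7, p(6)=11, p(7)=15, p(8)=22, p(9)=30, p(10)=42, p(11)=56, p(12)=77, p(13)=101, p(14)=135, p(15)=176, p(16)=231, p(17)=297, p(18)=385, p(19)=490, p(20)=627, p(21)=792, p(22)=1002, p(23)=1255, p(24)=1575, p(25)=1958, p(26)=2436, p(27)=3010, p(28)=3718, p(29)=4565, p(30)=5604, p(31)=6842, p(32)=8349, p(33)=10143, p(34)=12310, p(35)=14883, p(36)=17977, p(37)=21637, p(38)=26015, p(39)=31185, p(40)=37338, p(41)=44583, p(42)=53174, p(43)=63261, p(44)=75175, p(45)=89134, p(46)=105558, p(47)=124754, p(48)=147273, p(49)=173525, p(50)=204226, p(51)=239943, p(52)=281589, p(53)=329931, p(54)=386155, p(55)=451276, p(56)=526823, p(57)=614154, p(58)=715220, p(59)=831820, p(60)=966467, p(61)=1121505, p(62)=1300156, p(63)=1505499, p(64)=1741630, p(65)=2012558, p(66)=2323520, p(67)=2679689, p(68)=3087735, p(69)=3554345, p(70)=4087968, p(71)=4697205, p(72)=5392783, p(73)=6185689, p(74)=7089500, p(75)=8118264, p(76)=9289091, p(77)=10619863, p(78)=12132164, p(79)=13848650, p(80)=15796476, p(81)=18004327, p(82)=20506255, p(83)=23338469, p(84)=26543660, p(85)=30167357, p(86)=34262962, p(87)=38887673, p(88)=44108109, p(89)=49995925, p(90)=56634173, p(91)=64112359, p(92)=72533807, p(93)=82010177, p(94)=92669720, p(95)=104651419, p(96)=118114304, p(97)=133230930, p(98)=150198136, p(99)=169229875, p(100)=190569292, p(101)=214481126.
Final step: p(102) = p(101) + p(100) - p(97) - p(95) + p(90) + p(87) - p(80) - p(76) + p(67) + p(62) - p(51) - p(45) + p(32) + p(25) - p(10) - p(2)
= 214481126 + 190569292 - 133230930 - 104651419 + 56634173 + 38887673 - 15796476 - 9289091 + 2679689 + 1300156 - 239943 - 89134 + 8349 + 1958 - 42 - 2
= 241265379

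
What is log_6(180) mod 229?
100

Baby-step giant-step with step n = ⌈√229⌉ = 16.
Baby steps 6^j mod 229 (j:value) for j=0..15: 0:1, 1:6, 2:36, 3:216, 4:151, 5:219, 6:169, 7:98, 8:130, 9:93, 10:100, 11:142, 12:165, 13:74, 14:215, 15:145.
Giant-step multiplier: 6^(-16) ≡ 6^(228-16) = 6^212 ≡ 224 (mod 229).
Giant steps γ_i = 180·224^i mod 229: γ_0=180, γ_1=16, γ_2=149, γ_3=171, γ_4=61, γ_5=153, γ_6=151 (in table at j=4).
x = i·n + j = 6·16 + 4 = 100.
Check: 6^100 ≡ 180 (mod 229).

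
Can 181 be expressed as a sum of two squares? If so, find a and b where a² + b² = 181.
9² + 10² (a=9, b=10)

Factorization: 181 = 181
By Fermat: n is sum of two squares iff every prime p ≡ 3 (mod 4) appears to even power.
All primes ≡ 3 (mod 4) appear to even power.
Search a = 0, 1, 2, … for 181 - a² a perfect square: first hit at a = 9: 181 - 81 = 100 = 10².
181 = 9² + 10² = 81 + 100 ✓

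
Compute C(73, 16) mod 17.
0

Using Lucas' theorem:
Write n=73 and k=16 in base 17:
n in base 17: [4, 5]
k in base 17: [0, 16]
C(73,16) mod 17 = ∏ C(n_i, k_i) mod 17
Digit binomials (mod 17): C(4,0) = 1; C(5,16) = 0 (k_i > n_i)
Product: 1 × 0 = 0 ≡ 0 (mod 17)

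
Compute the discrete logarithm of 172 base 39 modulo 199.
186

Baby-step giant-step with step n = ⌈√199⌉ = 15.
Baby steps 39^j mod 199 (j:value) for j=0..14: 0:1, 1:39, 2:128, 3:17, 4:66, 5:186, 6:90, 7:127, 8:177, 9:137, 10:169, 11:24, 12:140, 13:87, 14:10.
Giant-step multiplier: 39^(-15) ≡ 39^(198-15) = 39^183 ≡ 174 (mod 199).
Giant steps γ_i = 172·174^i mod 199: γ_0=172, γ_1=78, γ_2=40, γ_3=194, γ_4=125, γ_5=59, γ_6=117, γ_7=60, γ_8=92, γ_9=88, γ_10=188, γ_11=76, γ_12=90 (in table at j=6).
x = i·n + j = 12·15 + 6 = 186.
Check: 39^186 ≡ 172 (mod 199).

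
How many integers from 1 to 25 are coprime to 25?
20

25 = 5^2
φ(n) = n × ∏(1 - 1/p) for each prime p dividing n
φ(25) = 25 × (1 - 1/5) = 20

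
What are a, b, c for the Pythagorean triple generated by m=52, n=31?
(1743, 3224, 3665)

Euclid's formula: a = m² - n², b = 2mn, c = m² + n²
m = 52, n = 31
a = 52² - 31² = 2704 - 961 = 1743
b = 2 × 52 × 31 = 3224
c = 52² + 31² = 2704 + 961 = 3665
Verification: 1743² + 3224² = 3038049 + 10394176 = 13432225 = 3665² ✓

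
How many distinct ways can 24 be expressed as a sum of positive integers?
1575

p(n) counts ways to write n as a sum of positive integers (order ignored).
Euler's pentagonal recurrence: p(k) = p(k-1) + p(k-2) - p(k-5) - p(k-7) + p(k-12) + p(k-15) - ... (offsets j(3j∓1)/2, signs ++--, p(0)=1, p(<0)=0).
DP table for k = 0..23: p(0)=1, p(1)=1, p(2)=2, p(3)=3, p(4)=5, p(5)=7, p(6)=11, p(7)=15, p(8)=22, p(9)=30, p(10)=42, p(11)=56, p(12)=77, p(13)=101, p(14)=135, p(15)=176, p(16)=231, p(17)=297, p(18)=385, p(19)=490, p(20)=627, p(21)=792, p(22)=1002, p(23)=1255.
Final step: p(24) = p(23) + p(22) - p(19) - p(17) + p(12) + p(9) - p(2)
= 1255 + 1002 - 490 - 297 + 77 + 30 - 2
= 1575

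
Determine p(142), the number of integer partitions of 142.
18440293320

p(n) counts ways to write n as a sum of positive integers (order ignored).
Euler's pentagonal recurrence: p(k) = p(k-1) + p(k-2) - p(k-5) - p(k-7) + p(k-12) + p(k-15) - ... (offsets j(3j∓1)/2, signs ++--, p(0)=1, p(<0)=0).
DP table for k = 0..141: p(0)=1, p(1)=1, p(2)=2, p(3)=3, p(4)=5, p(5)=7, p(6)=11, p(7)=15, p(8)=22, p(9)=30, p(10)=42, p(11)=56, p(12)=77, p(13)=101, p(14)=135, p(15)=176, p(16)=231, p(17)=297, p(18)=385, p(19)=490, p(20)=627, p(21)=792, p(22)=1002, p(23)=1255, p(24)=1575, p(25)=1958, p(26)=2436, p(27)=3010, p(28)=3718, p(29)=4565, p(30)=5604, p(31)=6842, p(32)=8349, p(33)=10143, p(34)=12310, p(35)=14883, p(36)=17977, p(37)=21637, p(38)=26015, p(39)=31185, p(40)=37338, p(41)=44583, p(42)=53174, p(43)=63261, p(44)=75175, p(45)=89134, p(46)=105558, p(47)=124754, p(48)=147273, p(49)=173525, p(50)=204226, p(51)=239943, p(52)=281589, p(53)=329931, p(54)=386155, p(55)=451276, p(56)=526823, p(57)=614154, p(58)=715220, p(59)=831820, p(60)=966467, p(61)=1121505, p(62)=1300156, p(63)=1505499, p(64)=1741630, p(65)=2012558, p(66)=2323520, p(67)=2679689, p(68)=3087735, p(69)=3554345, p(70)=4087968, p(71)=4697205, p(72)=5392783, p(73)=6185689, p(74)=7089500, p(75)=8118264, p(76)=9289091, p(77)=10619863, p(78)=12132164, p(79)=13848650, p(80)=15796476, p(81)=18004327, p(82)=20506255, p(83)=23338469, p(84)=26543660, p(85)=30167357, p(86)=34262962, p(87)=38887673, p(88)=44108109, p(89)=49995925, p(90)=56634173, p(91)=64112359, p(92)=72533807, p(93)=82010177, p(94)=92669720, p(95)=104651419, p(96)=118114304, p(97)=133230930, p(98)=150198136, p(99)=169229875, p(100)=190569292, p(101)=214481126, p(102)=241265379, p(103)=271248950, p(104)=304801365, p(105)=342325709, p(106)=384276336, p(107)=431149389, p(108)=483502844, p(109)=541946240, p(110)=607163746, p(111)=679903203, p(112)=761002156, p(113)=851376628, p(114)=952050665, p(115)=1064144451, p(116)=1188908248, p(117)=1327710076, p(118)=1482074143, p(119)=1653668665, p(120)=1844349560, p(121)=2056148051, p(122)=2291320912, p(123)=2552338241, p(124)=2841940500, p(125)=3163127352, p(126)=3519222692, p(127)=3913864295, p(128)=4351078600, p(129)=4835271870, p(130)=5371315400, p(131)=5964539504, p(132)=6620830889, p(133)=7346629512, p(134)=8149040695, p(135)=9035836076, p(136)=10015581680, p(137)=11097645016, p(138)=12292341831, p(139)=13610949895, p(140)=15065878135, p(141)=16670689208.
Final step: p(142) = p(141) + p(140) - p(137) - p(135) + p(130) + p(127) - p(120) - p(116) + p(107) + p(102) - p(91) - p(85) + p(72) + p(65) - p(50) - p(42) + p(25) + p(16)
= 16670689208 + 15065878135 - 11097645016 - 9035836076 + 5371315400 + 3913864295 - 1844349560 - 1188908248 + 431149389 + 241265379 - 64112359 - 30167357 + 5392783 + 2012558 - 204226 - 53174 + 1958 + 231
= 18440293320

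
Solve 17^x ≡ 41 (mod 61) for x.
42

Baby-step giant-step with step n = ⌈√61⌉ = 8.
Baby steps 17^j mod 61 (j:value) for j=0..7: 0:1, 1:17, 2:45, 3:33, 4:12, 5:21, 6:52, 7:30.
Giant-step multiplier: 17^(-8) ≡ 17^(60-8) = 17^52 ≡ 25 (mod 61).
Giant steps γ_i = 41·25^i mod 61: γ_0=41, γ_1=49, γ_2=5, γ_3=3, γ_4=14, γ_5=45 (in table at j=2).
x = i·n + j = 5·8 + 2 = 42.
Check: 17^42 ≡ 41 (mod 61).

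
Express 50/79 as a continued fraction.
[0; 1, 1, 1, 2, 1, 1, 1, 2]

Euclidean algorithm steps:
50 = 0 × 79 + 50
79 = 1 × 50 + 29
50 = 1 × 29 + 21
29 = 1 × 21 + 8
21 = 2 × 8 + 5
8 = 1 × 5 + 3
5 = 1 × 3 + 2
3 = 1 × 2 + 1
2 = 2 × 1 + 0
Continued fraction: [0; 1, 1, 1, 2, 1, 1, 1, 2]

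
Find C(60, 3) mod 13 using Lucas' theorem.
4

Using Lucas' theorem:
Write n=60 and k=3 in base 13:
n in base 13: [4, 8]
k in base 13: [0, 3]
C(60,3) mod 13 = ∏ C(n_i, k_i) mod 13
Digit binomials (mod 13): C(4,0) = 1; C(8,3) = 56 ≡ 4
Product: 1 × 4 = 4 ≡ 4 (mod 13)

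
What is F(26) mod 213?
196

Matrix identity: Q^n = [[F_(n+1), F_n], [F_n, F_(n-1)]] with Q = [[1,1],[1,0]].
n = 26 = 11010₂. Square-and-multiply, entries mod 213:
Q^1 = [[1,1],[1,0]]
Q^3 = (Q^1)²·Q = [[3,2],[2,1]]
Q^6 = (Q^3)² = [[13,8],[8,5]]
Q^13 = (Q^6)²·Q = [[164,20],[20,144]]
Q^26 = (Q^13)² = [[32,196],[196,49]]
F_26 mod 213 = Q^26[0][1] = 196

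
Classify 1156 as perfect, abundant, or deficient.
deficient

Proper divisors of 1156: sum = 1 + 2 + 4 + 17 + 34 + 68 + 289 + 578 = 993
Since 993 < 1156, 1156 is deficient.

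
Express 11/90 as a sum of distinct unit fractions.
1/9 + 1/90

Greedy algorithm:
11/90: ceiling(90/11) = 9, use 1/9
1/90: ceiling(90/1) = 90, use 1/90
Result: 11/90 = 1/9 + 1/90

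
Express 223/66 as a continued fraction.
[3; 2, 1, 1, 1, 3, 2]

Euclidean algorithm steps:
223 = 3 × 66 + 25
66 = 2 × 25 + 16
25 = 1 × 16 + 9
16 = 1 × 9 + 7
9 = 1 × 7 + 2
7 = 3 × 2 + 1
2 = 2 × 1 + 0
Continued fraction: [3; 2, 1, 1, 1, 3, 2]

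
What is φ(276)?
88

276 = 2^2 × 3 × 23
φ(n) = n × ∏(1 - 1/p) for each prime p dividing n
φ(276) = 276 × (1 - 1/2) × (1 - 1/3) × (1 - 1/23) = 88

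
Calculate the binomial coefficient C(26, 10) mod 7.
2

Using Lucas' theorem:
Write n=26 and k=10 in base 7:
n in base 7: [3, 5]
k in base 7: [1, 3]
C(26,10) mod 7 = ∏ C(n_i, k_i) mod 7
Digit binomials (mod 7): C(3,1) = 3; C(5,3) = 10 ≡ 3
Product: 3 × 3 = 9 ≡ 2 (mod 7)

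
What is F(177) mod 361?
306

Matrix identity: Q^n = [[F_(n+1), F_n], [F_n, F_(n-1)]] with Q = [[1,1],[1,0]].
n = 177 = 10110001₂. Square-and-multiply, entries mod 361:
Q^1 = [[1,1],[1,0]]
Q^2 = (Q^1)² = [[2,1],[1,1]]
Q^5 = (Q^2)²·Q = [[8,5],[5,3]]
Q^11 = (Q^5)²·Q = [[144,89],[89,55]]
Q^22 = (Q^11)² = [[138,22],[22,116]]
Q^44 = (Q^22)² = [[34,173],[173,222]]
Q^88 = (Q^44)² = [[39,246],[246,154]]
Q^177 = (Q^88)²·Q = [[132,306],[306,187]]
F_177 mod 361 = Q^177[0][1] = 306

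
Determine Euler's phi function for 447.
296

447 = 3 × 149
φ(n) = n × ∏(1 - 1/p) for each prime p dividing n
φ(447) = 447 × (1 - 1/3) × (1 - 1/149) = 296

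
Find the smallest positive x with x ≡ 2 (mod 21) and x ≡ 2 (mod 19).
2

Using Chinese Remainder Theorem:
M = 21 × 19 = 399
M1 = 19, M2 = 21
y1 = 19^(-1) mod 21 = 10
y2 = 21^(-1) mod 19 = 10
x = (2×19×10 + 2×21×10) mod 399 = 2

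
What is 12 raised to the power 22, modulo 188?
4

Repeated squaring. Binary of 22 = 10110.
12^1 ≡ 12 (mod 188); 12^2 ≡ 144 (mod 188); 12^4 ≡ 56 (mod 188); 12^8 ≡ 128 (mod 188); 12^16 ≡ 28 (mod 188)
12^22 = 12^2 × 12^4 × 12^16 ≡ 4 (mod 188)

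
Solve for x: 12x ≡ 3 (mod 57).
x ≡ 5 (mod 19)

gcd(12, 57) = 3, which divides 3, so solutions exist.
Divide through by 3: 4x ≡ 1 (mod 19).
Find 4^(-1) mod 19 by the extended Euclidean algorithm:
19 = 4 × 4 + 3  ⟹  3 = (1)·19 + (-4)·4
4 = 1 × 3 + 1  ⟹  1 = (-1)·19 + (5)·4
So (5)·4 ≡ 1 (mod 19), i.e. 4^(-1) ≡ 5 (mod 19).
x ≡ 5 × 1 = 5 ≡ 5 (mod 19).
Check: 12 × 5 = 60 ≡ 3 (mod 57).
x ≡ 5 (mod 19), giving 3 solutions mod 57.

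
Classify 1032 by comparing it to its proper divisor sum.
abundant

Proper divisors of 1032: sum = 1 + 2 + 3 + 4 + 6 + 8 + 12 + 24 + 43 + 86 + 129 + 172 + 258 + 344 + 516 = 1608
Since 1608 > 1032, 1032 is abundant.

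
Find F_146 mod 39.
34

Matrix identity: Q^n = [[F_(n+1), F_n], [F_n, F_(n-1)]] with Q = [[1,1],[1,0]].
n = 146 = 10010010₂. Square-and-multiply, entries mod 39:
Q^1 = [[1,1],[1,0]]
Q^2 = (Q^1)² = [[2,1],[1,1]]
Q^4 = (Q^2)² = [[5,3],[3,2]]
Q^9 = (Q^4)²·Q = [[16,34],[34,21]]
Q^18 = (Q^9)² = [[8,10],[10,37]]
Q^36 = (Q^18)² = [[8,21],[21,26]]
Q^73 = (Q^36)²·Q = [[10,37],[37,12]]
Q^146 = (Q^73)² = [[26,34],[34,31]]
F_146 mod 39 = Q^146[0][1] = 34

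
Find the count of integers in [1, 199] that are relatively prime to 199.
198

199 = 199
φ(n) = n × ∏(1 - 1/p) for each prime p dividing n
φ(199) = 199 × (1 - 1/199) = 198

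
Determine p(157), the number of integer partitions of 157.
80630964769

p(n) counts ways to write n as a sum of positive integers (order ignored).
Euler's pentagonal recurrence: p(k) = p(k-1) + p(k-2) - p(k-5) - p(k-7) + p(k-12) + p(k-15) - ... (offsets j(3j∓1)/2, signs ++--, p(0)=1, p(<0)=0).
DP table for k = 0..156: p(0)=1, p(1)=1, p(2)=2, p(3)=3, p(4)=5, p(5)=7, p(6)=11, p(7)=15, p(8)=22, p(9)=30, p(10)=42, p(11)=56, p(12)=77, p(13)=101, p(14)=135, p(15)=176, p(16)=231, p(17)=297, p(18)=385, p(19)=490, p(20)=627, p(21)=792, p(22)=1002, p(23)=1255, p(24)=1575, p(25)=1958, p(26)=2436, p(27)=3010, p(28)=3718, p(29)=4565, p(30)=5604, p(31)=6842, p(32)=8349, p(33)=10143, p(34)=12310, p(35)=14883, p(36)=17977, p(37)=21637, p(38)=26015, p(39)=31185, p(40)=37338, p(41)=44583, p(42)=53174, p(43)=63261, p(44)=75175, p(45)=89134, p(46)=105558, p(47)=124754, p(48)=147273, p(49)=173525, p(50)=204226, p(51)=239943, p(52)=281589, p(53)=329931, p(54)=386155, p(55)=451276, p(56)=526823, p(57)=614154, p(58)=715220, p(59)=831820, p(60)=966467, p(61)=1121505, p(62)=1300156, p(63)=1505499, p(64)=1741630, p(65)=2012558, p(66)=2323520, p(67)=2679689, p(68)=3087735, p(69)=3554345, p(70)=4087968, p(71)=4697205, p(72)=5392783, p(73)=6185689, p(74)=7089500, p(75)=8118264, p(76)=9289091, p(77)=10619863, p(78)=12132164, p(79)=13848650, p(80)=15796476, p(81)=18004327, p(82)=20506255, p(83)=23338469, p(84)=26543660, p(85)=30167357, p(86)=34262962, p(87)=38887673, p(88)=44108109, p(89)=49995925, p(90)=56634173, p(91)=64112359, p(92)=72533807, p(93)=82010177, p(94)=92669720, p(95)=104651419, p(96)=118114304, p(97)=133230930, p(98)=150198136, p(99)=169229875, p(100)=190569292, p(101)=214481126, p(102)=241265379, p(103)=271248950, p(104)=304801365, p(105)=342325709, p(106)=384276336, p(107)=431149389, p(108)=483502844, p(109)=541946240, p(110)=607163746, p(111)=679903203, p(112)=761002156, p(113)=851376628, p(114)=952050665, p(115)=1064144451, p(116)=1188908248, p(117)=1327710076, p(118)=1482074143, p(119)=1653668665, p(120)=1844349560, p(121)=2056148051, p(122)=2291320912, p(123)=2552338241, p(124)=2841940500, p(125)=3163127352, p(126)=3519222692, p(127)=3913864295, p(128)=4351078600, p(129)=4835271870, p(130)=5371315400, p(131)=5964539504, p(132)=6620830889, p(133)=7346629512, p(134)=8149040695, p(135)=9035836076, p(136)=10015581680, p(137)=11097645016, p(138)=12292341831, p(139)=13610949895, p(140)=15065878135, p(141)=16670689208, p(142)=18440293320, p(143)=20390982757, p(144)=22540654445, p(145)=24908858009, p(146)=27517052599, p(147)=30388671978, p(148)=33549419497, p(149)=37027355200, p(150)=40853235313, p(151)=45060624582, p(152)=49686288421, p(153)=54770336324, p(154)=60356673280, p(155)=66493182097, p(156)=73232243759.
Final step: p(157) = p(156) + p(155) - p(152) - p(150) + p(145) + p(142) - p(135) - p(131) + p(122) + p(117) - p(106) - p(100) + p(87) + p(80) - p(65) - p(57) + p(40) + p(31) - p(12) - p(2)
= 73232243759 + 66493182097 - 49686288421 - 40853235313 + 24908858009 + 18440293320 - 9035836076 - 5964539504 + 2291320912 + 1327710076 - 384276336 - 190569292 + 38887673 + 15796476 - 2012558 - 614154 + 37338 + 6842 - 77 - 2
= 80630964769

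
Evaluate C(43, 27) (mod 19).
0

Using Lucas' theorem:
Write n=43 and k=27 in base 19:
n in base 19: [2, 5]
k in base 19: [1, 8]
C(43,27) mod 19 = ∏ C(n_i, k_i) mod 19
Digit binomials (mod 19): C(2,1) = 2; C(5,8) = 0 (k_i > n_i)
Product: 2 × 0 = 0 ≡ 0 (mod 19)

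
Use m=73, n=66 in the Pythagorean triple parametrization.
(973, 9636, 9685)

Euclid's formula: a = m² - n², b = 2mn, c = m² + n²
m = 73, n = 66
a = 73² - 66² = 5329 - 4356 = 973
b = 2 × 73 × 66 = 9636
c = 73² + 66² = 5329 + 4356 = 9685
Verification: 973² + 9636² = 946729 + 92852496 = 93799225 = 9685² ✓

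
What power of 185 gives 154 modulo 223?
143

Baby-step giant-step with step n = ⌈√223⌉ = 15.
Baby steps 185^j mod 223 (j:value) for j=0..14: 0:1, 1:185, 2:106, 3:209, 4:86, 5:77, 6:196, 7:134, 8:37, 9:155, 10:131, 11:151, 12:60, 13:173, 14:116.
Giant-step multiplier: 185^(-15) ≡ 185^(222-15) = 185^207 ≡ 193 (mod 223).
Giant steps γ_i = 154·193^i mod 223: γ_0=154, γ_1=63, γ_2=117, γ_3=58, γ_4=44, γ_5=18, γ_6=129, γ_7=144, γ_8=140, γ_9=37 (in table at j=8).
x = i·n + j = 9·15 + 8 = 143.
Check: 185^143 ≡ 154 (mod 223).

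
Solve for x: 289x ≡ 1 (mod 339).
61

gcd(289, 339) = 1, so the inverse exists.
Extended Euclidean algorithm on (339, 289):
339 = 1 × 289 + 50  ⟹  50 = (1)·339 + (-1)·289
289 = 5 × 50 + 39  ⟹  39 = (-5)·339 + (6)·289
50 = 1 × 39 + 11  ⟹  11 = (6)·339 + (-7)·289
39 = 3 × 11 + 6  ⟹  6 = (-23)·339 + (27)·289
11 = 1 × 6 + 5  ⟹  5 = (29)·339 + (-34)·289
6 = 1 × 5 + 1  ⟹  1 = (-52)·339 + (61)·289
So (61)·289 ≡ 1 (mod 339), i.e. 289^(-1) ≡ 61 (mod 339).
Check: 289 × 61 = 17629 ≡ 1 (mod 339)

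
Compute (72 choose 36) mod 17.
2

Using Lucas' theorem:
Write n=72 and k=36 in base 17:
n in base 17: [4, 4]
k in base 17: [2, 2]
C(72,36) mod 17 = ∏ C(n_i, k_i) mod 17
Digit binomials (mod 17): C(4,2) = 6; C(4,2) = 6
Product: 6 × 6 = 36 ≡ 2 (mod 17)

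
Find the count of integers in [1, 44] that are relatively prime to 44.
20

44 = 2^2 × 11
φ(n) = n × ∏(1 - 1/p) for each prime p dividing n
φ(44) = 44 × (1 - 1/2) × (1 - 1/11) = 20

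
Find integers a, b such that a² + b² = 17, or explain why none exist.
1² + 4² (a=1, b=4)

Factorization: 17 = 17
By Fermat: n is sum of two squares iff every prime p ≡ 3 (mod 4) appears to even power.
All primes ≡ 3 (mod 4) appear to even power.
Search a = 0, 1, 2, … for 17 - a² a perfect square: first hit at a = 1: 17 - 1 = 16 = 4².
17 = 1² + 4² = 1 + 16 ✓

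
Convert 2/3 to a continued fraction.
[0; 1, 2]

Euclidean algorithm steps:
2 = 0 × 3 + 2
3 = 1 × 2 + 1
2 = 2 × 1 + 0
Continued fraction: [0; 1, 2]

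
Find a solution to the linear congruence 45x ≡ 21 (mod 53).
x ≡ 4 (mod 53)

gcd(45, 53) = 1, which divides 21, so solutions exist.
Find 45^(-1) mod 53 by the extended Euclidean algorithm:
53 = 1 × 45 + 8  ⟹  8 = (1)·53 + (-1)·45
45 = 5 × 8 + 5  ⟹  5 = (-5)·53 + (6)·45
8 = 1 × 5 + 3  ⟹  3 = (6)·53 + (-7)·45
5 = 1 × 3 + 2  ⟹  2 = (-11)·53 + (13)·45
3 = 1 × 2 + 1  ⟹  1 = (17)·53 + (-20)·45
So (-20)·45 ≡ 1 (mod 53), i.e. 45^(-1) ≡ -20 ≡ 33 (mod 53).
x ≡ 33 × 21 = 693 ≡ 4 (mod 53).
Check: 45 × 4 = 180 ≡ 21 (mod 53).
Unique solution: x ≡ 4 (mod 53)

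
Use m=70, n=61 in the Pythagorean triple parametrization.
(1179, 8540, 8621)

Euclid's formula: a = m² - n², b = 2mn, c = m² + n²
m = 70, n = 61
a = 70² - 61² = 4900 - 3721 = 1179
b = 2 × 70 × 61 = 8540
c = 70² + 61² = 4900 + 3721 = 8621
Verification: 1179² + 8540² = 1390041 + 72931600 = 74321641 = 8621² ✓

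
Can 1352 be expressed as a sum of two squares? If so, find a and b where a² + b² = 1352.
14² + 34² (a=14, b=34)

Factorization: 1352 = 2^3 × 13^2
By Fermat: n is sum of two squares iff every prime p ≡ 3 (mod 4) appears to even power.
All primes ≡ 3 (mod 4) appear to even power.
Search a = 0, 1, 2, … for 1352 - a² a perfect square: first hit at a = 14: 1352 - 196 = 1156 = 34².
1352 = 14² + 34² = 196 + 1156 ✓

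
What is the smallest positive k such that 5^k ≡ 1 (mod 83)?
82

83 is prime, so ord(5) divides φ(83) = 82.
Divisors of 82: 1, 2, 41, 82.
Repeated squaring: 5^1 ≡ 5, 5^2 ≡ 25, 5^4 ≡ 44, 5^8 ≡ 27, 5^16 ≡ 65, 5^32 ≡ 75, 5^64 ≡ 64 (mod 83).
Test 5^d mod 83 for each divisor d in increasing order:
5^1 ≡ 5
5^2 ≡ 25
5^41 = 5^32·5^8·5^1 ≡ 82
5^82 = 5^64·5^16·5^2 ≡ 1  ← first divisor giving 1
The order is 82.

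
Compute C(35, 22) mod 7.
0

Using Lucas' theorem:
Write n=35 and k=22 in base 7:
n in base 7: [5, 0]
k in base 7: [3, 1]
C(35,22) mod 7 = ∏ C(n_i, k_i) mod 7
Digit binomials (mod 7): C(5,3) = 10 ≡ 3; C(0,1) = 0 (k_i > n_i)
Product: 3 × 0 = 0 ≡ 0 (mod 7)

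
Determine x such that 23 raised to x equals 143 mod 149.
50

Baby-step giant-step with step n = ⌈√149⌉ = 13.
Baby steps 23^j mod 149 (j:value) for j=0..12: 0:1, 1:23, 2:82, 3:98, 4:19, 5:139, 6:68, 7:74, 8:63, 9:108, 10:100, 11:65, 12:5.
Giant-step multiplier: 23^(-13) ≡ 23^(148-13) = 23^135 ≡ 92 (mod 149).
Giant steps γ_i = 143·92^i mod 149: γ_0=143, γ_1=44, γ_2=25, γ_3=65 (in table at j=11).
x = i·n + j = 3·13 + 11 = 50.
Check: 23^50 ≡ 143 (mod 149).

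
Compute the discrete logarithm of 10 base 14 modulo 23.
19

Baby-step giant-step with step n = ⌈√23⌉ = 5.
Baby steps 14^j mod 23 (j:value) for j=0..4: 0:1, 1:14, 2:12, 3:7, 4:6.
Giant-step multiplier: 14^(-5) ≡ 14^(22-5) = 14^17 ≡ 20 (mod 23).
Giant steps γ_i = 10·20^i mod 23: γ_0=10, γ_1=16, γ_2=21, γ_3=6 (in table at j=4).
x = i·n + j = 3·5 + 4 = 19.
Check: 14^19 ≡ 10 (mod 23).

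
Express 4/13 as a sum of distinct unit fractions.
1/4 + 1/18 + 1/468

Greedy algorithm:
4/13: ceiling(13/4) = 4, use 1/4
3/52: ceiling(52/3) = 18, use 1/18
1/468: ceiling(468/1) = 468, use 1/468
Result: 4/13 = 1/4 + 1/18 + 1/468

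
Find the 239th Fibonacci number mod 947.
3

Matrix identity: Q^n = [[F_(n+1), F_n], [F_n, F_(n-1)]] with Q = [[1,1],[1,0]].
n = 239 = 11101111₂. Square-and-multiply, entries mod 947:
Q^1 = [[1,1],[1,0]]
Q^3 = (Q^1)²·Q = [[3,2],[2,1]]
Q^7 = (Q^3)²·Q = [[21,13],[13,8]]
Q^14 = (Q^7)² = [[610,377],[377,233]]
Q^29 = (Q^14)²·Q = [[574,8],[8,566]]
Q^59 = (Q^29)²·Q = [[581,931],[931,597]]
Q^119 = (Q^59)²·Q = [[777,685],[685,92]]
Q^239 = (Q^119)²·Q = [[552,3],[3,549]]
F_239 mod 947 = Q^239[0][1] = 3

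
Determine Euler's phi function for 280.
96

280 = 2^3 × 5 × 7
φ(n) = n × ∏(1 - 1/p) for each prime p dividing n
φ(280) = 280 × (1 - 1/2) × (1 - 1/5) × (1 - 1/7) = 96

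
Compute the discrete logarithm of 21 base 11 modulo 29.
13

Baby-step giant-step with step n = ⌈√29⌉ = 6.
Baby steps 11^j mod 29 (j:value) for j=0..5: 0:1, 1:11, 2:5, 3:26, 4:25, 5:14.
Giant-step multiplier: 11^(-6) ≡ 11^(28-6) = 11^22 ≡ 13 (mod 29).
Giant steps γ_i = 21·13^i mod 29: γ_0=21, γ_1=12, γ_2=11 (in table at j=1).
x = i·n + j = 2·6 + 1 = 13.
Check: 11^13 ≡ 21 (mod 29).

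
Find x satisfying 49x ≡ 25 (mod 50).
x ≡ 25 (mod 50)

gcd(49, 50) = 1, which divides 25, so solutions exist.
Find 49^(-1) mod 50 by the extended Euclidean algorithm:
50 = 1 × 49 + 1  ⟹  1 = (1)·50 + (-1)·49
So (-1)·49 ≡ 1 (mod 50), i.e. 49^(-1) ≡ -1 ≡ 49 (mod 50).
x ≡ 49 × 25 = 1225 ≡ 25 (mod 50).
Check: 49 × 25 = 1225 ≡ 25 (mod 50).
Unique solution: x ≡ 25 (mod 50)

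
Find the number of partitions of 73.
6185689

p(n) counts ways to write n as a sum of positive integers (order ignored).
Euler's pentagonal recurrence: p(k) = p(k-1) + p(k-2) - p(k-5) - p(k-7) + p(k-12) + p(k-15) - ... (offsets j(3j∓1)/2, signs ++--, p(0)=1, p(<0)=0).
DP table for k = 0..72: p(0)=1, p(1)=1, p(2)=2, p(3)=3, p(4)=5, p(5)=7, p(6)=11, p(7)=15, p(8)=22, p(9)=30, p(10)=42, p(11)=56, p(12)=77, p(13)=101, p(14)=135, p(15)=176, p(16)=231, p(17)=297, p(18)=385, p(19)=490, p(20)=627, p(21)=792, p(22)=1002, p(23)=1255, p(24)=1575, p(25)=1958, p(26)=2436, p(27)=3010, p(28)=3718, p(29)=4565, p(30)=5604, p(31)=6842, p(32)=8349, p(33)=10143, p(34)=12310, p(35)=14883, p(36)=17977, p(37)=21637, p(38)=26015, p(39)=31185, p(40)=37338, p(41)=44583, p(42)=53174, p(43)=63261, p(44)=75175, p(45)=89134, p(46)=105558, p(47)=124754, p(48)=147273, p(49)=173525, p(50)=204226, p(51)=239943, p(52)=281589, p(53)=329931, p(54)=386155, p(55)=451276, p(56)=526823, p(57)=614154, p(58)=715220, p(59)=831820, p(60)=966467, p(61)=1121505, p(62)=1300156, p(63)=1505499, p(64)=1741630, p(65)=2012558, p(66)=2323520, p(67)=2679689, p(68)=3087735, p(69)=3554345, p(70)=4087968, p(71)=4697205, p(72)=5392783.
Final step: p(73) = p(72) + p(71) - p(68) - p(66) + p(61) + p(58) - p(51) - p(47) + p(38) + p(33) - p(22) - p(16) + p(3)
= 5392783 + 4697205 - 3087735 - 2323520 + 1121505 + 715220 - 239943 - 124754 + 26015 + 10143 - 1002 - 231 + 3
= 6185689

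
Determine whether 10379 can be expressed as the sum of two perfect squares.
Not possible

Factorization: 10379 = 97 × 107
By Fermat: n is sum of two squares iff every prime p ≡ 3 (mod 4) appears to even power.
Prime(s) ≡ 3 (mod 4) with odd exponent: [(107, 1)]
Therefore 10379 cannot be expressed as a² + b².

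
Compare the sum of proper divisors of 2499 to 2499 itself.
deficient

Proper divisors of 2499: sum = 1 + 3 + 7 + 17 + 21 + 49 + 51 + 119 + 147 + 357 + 833 = 1605
Since 1605 < 2499, 2499 is deficient.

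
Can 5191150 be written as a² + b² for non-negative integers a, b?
Not possible

Factorization: 5191150 = 2 × 5^2 × 47^3
By Fermat: n is sum of two squares iff every prime p ≡ 3 (mod 4) appears to even power.
Prime(s) ≡ 3 (mod 4) with odd exponent: [(47, 3)]
Therefore 5191150 cannot be expressed as a² + b².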